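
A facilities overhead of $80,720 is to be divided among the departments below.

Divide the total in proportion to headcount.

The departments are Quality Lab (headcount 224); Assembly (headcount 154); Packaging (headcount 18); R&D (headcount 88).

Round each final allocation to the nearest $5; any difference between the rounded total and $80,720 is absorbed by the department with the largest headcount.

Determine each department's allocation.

Combined headcount = 224 + 154 + 18 + 88 = 484.
Proportional shares: Quality Lab 37,358.02; Assembly 25,683.64; Packaging 3,001.98; R&D 14,676.36.
Rounded to nearest $5: Quality Lab $37,360; Assembly $25,685; Packaging $3,000; R&D $14,675. Sum = $80,720.
Rounded total matches; no reconciliation needed.

Quality Lab: $37,360 · Assembly: $25,685 · Packaging: $3,000 · R&D: $14,675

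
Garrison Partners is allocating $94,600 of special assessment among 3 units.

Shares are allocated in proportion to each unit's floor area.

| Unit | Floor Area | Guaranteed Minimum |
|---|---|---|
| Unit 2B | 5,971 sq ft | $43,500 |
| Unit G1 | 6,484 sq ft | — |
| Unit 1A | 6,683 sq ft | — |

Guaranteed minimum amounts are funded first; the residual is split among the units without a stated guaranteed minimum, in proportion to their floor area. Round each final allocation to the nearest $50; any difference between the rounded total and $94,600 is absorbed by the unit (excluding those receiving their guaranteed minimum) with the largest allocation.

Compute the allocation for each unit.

Fund the minimums — Unit 2B $43,500. Remaining pool $51,100.
Remaining pool split over remaining floor area 13,167: Unit G1 25,163.85 → $25,150; Unit 1A 25,936.15 → $25,950.

Unit 2B: $43,500; Unit G1: $25,150; Unit 1A: $25,950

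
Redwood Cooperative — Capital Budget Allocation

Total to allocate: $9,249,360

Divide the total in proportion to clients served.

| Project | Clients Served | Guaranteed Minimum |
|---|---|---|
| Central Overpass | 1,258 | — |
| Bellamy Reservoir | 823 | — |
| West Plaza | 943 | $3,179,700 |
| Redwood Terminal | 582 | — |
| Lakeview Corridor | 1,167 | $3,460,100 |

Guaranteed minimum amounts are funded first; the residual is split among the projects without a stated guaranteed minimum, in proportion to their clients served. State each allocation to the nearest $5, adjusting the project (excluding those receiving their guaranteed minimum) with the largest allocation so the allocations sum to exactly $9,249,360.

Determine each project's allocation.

Central Overpass: $1,232,755 | Bellamy Reservoir: $806,485 | West Plaza: $3,179,700 | Redwood Terminal: $570,320 | Lakeview Corridor: $3,460,100

Guaranteed amounts: West Plaza $3,179,700; Lakeview Corridor $3,460,100. Balance $2,609,560.
Balance split over remaining clients served 2,663: Central Overpass 1,232,754.97 → $1,232,755; Bellamy Reservoir 806,484.37 → $806,485; Redwood Terminal 570,320.66 → $570,320.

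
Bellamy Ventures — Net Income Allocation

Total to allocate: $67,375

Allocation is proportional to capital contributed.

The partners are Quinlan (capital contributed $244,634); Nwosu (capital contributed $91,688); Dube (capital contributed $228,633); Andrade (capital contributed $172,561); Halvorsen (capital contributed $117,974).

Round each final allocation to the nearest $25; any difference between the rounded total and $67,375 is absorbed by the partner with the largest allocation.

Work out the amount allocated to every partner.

Quinlan: $19,250 | Nwosu: $7,225 | Dube: $18,000 | Andrade: $13,600 | Halvorsen: $9,300

Combined capital contributed = 855,490.
Unrounded shares: Quinlan 244,634/855,490 × $67,375 = 19,266.40; Nwosu 91,688/855,490 × $67,375 = 7,220.98; Dube 228,633/855,490 × $67,375 = 18,006.23; Andrade 172,561/855,490 × $67,375 = 13,590.22; Halvorsen 117,974/855,490 × $67,375 = 9,291.16.
Rounded to nearest $25: Quinlan $19,275; Nwosu $7,225; Dube $18,000; Andrade $13,600; Halvorsen $9,300. Sum = $67,400.
Difference $67,375 − $67,400 = −$25 applied to largest allocation (Quinlan): Quinlan becomes $19,250.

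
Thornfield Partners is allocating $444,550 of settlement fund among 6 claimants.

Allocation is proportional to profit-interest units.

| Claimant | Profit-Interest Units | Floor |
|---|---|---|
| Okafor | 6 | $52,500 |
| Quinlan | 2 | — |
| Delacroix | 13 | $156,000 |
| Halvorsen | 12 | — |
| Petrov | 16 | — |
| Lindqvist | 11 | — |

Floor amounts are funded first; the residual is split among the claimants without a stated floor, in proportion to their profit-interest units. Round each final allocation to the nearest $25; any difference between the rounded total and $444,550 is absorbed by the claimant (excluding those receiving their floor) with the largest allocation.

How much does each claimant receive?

Okafor: $52,500 · Quinlan: $11,525 · Delacroix: $156,000 · Halvorsen: $69,100 · Petrov: $92,100 · Lindqvist: $63,325

Minimums first: Okafor $52,500; Delacroix $156,000. Remaining pool $236,050.
Remaining pool split over remaining profit-interest units 41: Quinlan 11,514.63 → $11,525; Halvorsen 69,087.80 → $69,100; Petrov 92,117.07 → $92,125; Lindqvist 63,330.49 → $63,325.
Rounding difference −$25 applied to Petrov → $92,100.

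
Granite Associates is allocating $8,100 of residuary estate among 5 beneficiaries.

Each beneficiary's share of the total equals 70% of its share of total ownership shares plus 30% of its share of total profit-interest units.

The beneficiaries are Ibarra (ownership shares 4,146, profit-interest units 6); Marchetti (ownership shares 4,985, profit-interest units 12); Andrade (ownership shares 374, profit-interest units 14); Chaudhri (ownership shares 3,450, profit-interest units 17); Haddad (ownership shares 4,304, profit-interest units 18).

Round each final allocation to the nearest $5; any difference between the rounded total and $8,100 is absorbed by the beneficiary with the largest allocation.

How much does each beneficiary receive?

Totals — ownership shares 17,259, profit-interest units 67.
Blended shares (70% ownership shares + 30% profit-interest units): Ibarra 0.1950; Marchetti 0.2559; Andrade 0.0779; Chaudhri 0.2160; Haddad 0.2552.
Raw shares: Ibarra 1,579.67; Marchetti 2,072.92; Andrade 630.63; Chaudhri 1,749.98; Haddad 2,066.80.
At nearest $5: Ibarra $1,580; Marchetti $2,075; Andrade $630; Chaudhri $1,750; Haddad $2,065. Sum = $8,100.
No rounding difference to absorb.

Ibarra: $1,580; Marchetti: $2,075; Andrade: $630; Chaudhri: $1,750; Haddad: $2,065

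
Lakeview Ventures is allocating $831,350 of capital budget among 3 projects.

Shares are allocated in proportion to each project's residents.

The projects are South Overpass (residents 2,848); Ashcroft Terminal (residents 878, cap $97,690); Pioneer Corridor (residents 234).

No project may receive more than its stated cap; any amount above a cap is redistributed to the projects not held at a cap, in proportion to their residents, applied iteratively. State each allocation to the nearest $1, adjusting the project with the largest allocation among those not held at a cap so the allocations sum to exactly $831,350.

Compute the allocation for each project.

South Overpass: $677,957 | Ashcroft Terminal: $97,690 | Pioneer Corridor: $55,703

Residents total: 3,960.
Unconstrained shares: South Overpass 597,900.20; Ashcroft Terminal 184,324.57; Pioneer Corridor 49,125.23.
Capped: Ashcroft Terminal ($97,690); residual $733,660 reallocated over remaining residents 3,082.
Shares after redistribution: South Overpass 677,957.07 → $677,957; Pioneer Corridor 55,702.93 → $55,703.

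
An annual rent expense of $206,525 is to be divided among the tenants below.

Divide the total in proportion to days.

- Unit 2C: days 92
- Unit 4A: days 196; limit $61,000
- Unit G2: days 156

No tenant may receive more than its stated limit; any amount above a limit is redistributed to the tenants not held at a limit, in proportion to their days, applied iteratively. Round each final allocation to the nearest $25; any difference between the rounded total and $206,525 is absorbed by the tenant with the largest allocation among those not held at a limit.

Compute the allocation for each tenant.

Unit 2C: $53,975 | Unit 4A: $61,000 | Unit G2: $91,550

Combined days = 444.
Unconstrained shares: Unit 2C 42,793.47; Unit 4A 91,168.69; Unit G2 72,562.84.
Capped: Unit 4A ($61,000); remaining pool $145,525 reallocated over remaining days 248.
Shares after redistribution: Unit 2C 53,985.08 → $53,975; Unit G2 91,539.92 → $91,550.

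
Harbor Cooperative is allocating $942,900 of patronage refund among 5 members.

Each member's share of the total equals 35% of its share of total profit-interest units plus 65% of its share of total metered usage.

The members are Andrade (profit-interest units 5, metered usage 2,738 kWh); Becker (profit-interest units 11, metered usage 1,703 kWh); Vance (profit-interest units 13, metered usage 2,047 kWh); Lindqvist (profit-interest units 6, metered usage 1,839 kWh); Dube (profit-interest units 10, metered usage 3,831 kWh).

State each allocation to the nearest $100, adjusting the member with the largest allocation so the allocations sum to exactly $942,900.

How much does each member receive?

Andrade: $174,700 · Becker: $166,500 · Vance: $198,500 · Lindqvist: $136,700 · Dube: $266,500

Profit-interest units total 45; metered usage total 12,158.
Combined weights (35% profit-interest units + 65% metered usage): Andrade 0.1853; Becker 0.1766; Vance 0.2105; Lindqvist 0.1450; Dube 0.2826.
Raw shares: Andrade 174,690.96; Becker 166,518.59; Vance 198,526.97; Lindqvist 136,706.02; Dube 266,457.45.
Rounded to nearest $100: Andrade $174,700; Becker $166,500; Vance $198,500; Lindqvist $136,700; Dube $266,500. Sum = $942,900.
Sum already equals the total — no adjustment.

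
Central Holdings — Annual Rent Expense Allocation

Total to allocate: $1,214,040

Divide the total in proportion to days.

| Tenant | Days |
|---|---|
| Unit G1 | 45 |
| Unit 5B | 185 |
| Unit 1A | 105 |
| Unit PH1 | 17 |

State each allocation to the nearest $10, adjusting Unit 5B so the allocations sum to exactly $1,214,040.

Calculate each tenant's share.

Unit G1: $155,200 · Unit 5B: $638,070 · Unit 1A: $362,140 · Unit PH1: $58,630

Combined days = 352.
Pro-rata amounts: Unit G1 45/352 × $1,214,040 = 155,203.98; Unit 5B 185/352 × $1,214,040 = 638,060.80; Unit 1A 105/352 × $1,214,040 = 362,142.61; Unit PH1 17/352 × $1,214,040 = 58,632.61.
Rounded to nearest $10: Unit G1 $155,200; Unit 5B $638,060; Unit 1A $362,140; Unit PH1 $58,630. Sum = $1,214,030.
Difference $1,214,040 − $1,214,030 = +$10 applied to Unit 5B: Unit 5B becomes $638,070.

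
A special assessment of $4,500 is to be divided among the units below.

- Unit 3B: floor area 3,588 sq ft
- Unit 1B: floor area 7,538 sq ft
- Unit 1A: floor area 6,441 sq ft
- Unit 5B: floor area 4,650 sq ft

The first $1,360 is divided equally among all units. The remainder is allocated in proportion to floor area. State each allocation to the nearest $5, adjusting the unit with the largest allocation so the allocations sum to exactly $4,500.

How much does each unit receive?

First tranche $1,360 split equally: $340 each.
Remainder $3,140 by floor area (total 22,217): Unit 3B 507.10 → $505; Unit 1B 1,065.37 → $1,065; Unit 1A 910.33 → $910; Unit 5B 657.20 → $655.
Rounding difference +$5 on remainder applied to Unit 1B.
Totals: Unit 3B $340 + $505 = $845; Unit 1B $340 + $1,070 = $1,410; Unit 1A $340 + $910 = $1,250; Unit 5B $340 + $655 = $995.

Unit 3B: $845 | Unit 1B: $1,410 | Unit 1A: $1,250 | Unit 5B: $995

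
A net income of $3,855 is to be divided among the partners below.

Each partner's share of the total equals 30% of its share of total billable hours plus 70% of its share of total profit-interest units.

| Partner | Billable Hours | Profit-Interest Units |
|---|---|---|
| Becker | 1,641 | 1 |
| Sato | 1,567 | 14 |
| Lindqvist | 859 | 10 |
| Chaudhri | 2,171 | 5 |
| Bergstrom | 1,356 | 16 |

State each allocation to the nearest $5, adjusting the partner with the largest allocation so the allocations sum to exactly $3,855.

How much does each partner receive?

Becker: $310 · Sato: $1,060 · Lindqvist: $715 · Chaudhri: $625 · Bergstrom: $1,145

Billable hours total 7,594; profit-interest units total 46.
Blended shares (30% billable hours + 70% profit-interest units): Becker 0.0800; Sato 0.2749; Lindqvist 0.1861; Chaudhri 0.1619; Bergstrom 0.2970.
Pro-rata amounts: Becker 308.57; Sato 1,059.92; Lindqvist 717.45; Chaudhri 623.94; Bergstrom 1,145.12.
After rounding ($5): Becker $310; Sato $1,060; Lindqvist $715; Chaudhri $625; Bergstrom $1,145. Sum = $3,855.
Sum already equals the total — no adjustment.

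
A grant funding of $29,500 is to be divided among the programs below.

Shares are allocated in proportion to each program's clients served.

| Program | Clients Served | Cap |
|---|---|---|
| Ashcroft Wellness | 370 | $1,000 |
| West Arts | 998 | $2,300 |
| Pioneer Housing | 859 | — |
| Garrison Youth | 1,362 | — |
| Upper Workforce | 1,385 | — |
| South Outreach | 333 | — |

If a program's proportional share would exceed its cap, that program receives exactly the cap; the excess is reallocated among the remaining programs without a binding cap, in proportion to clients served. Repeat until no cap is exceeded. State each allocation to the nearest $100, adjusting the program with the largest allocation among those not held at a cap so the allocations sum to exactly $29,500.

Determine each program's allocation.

Combined clients served = 5,307.
Proportional shares (ignoring caps): Ashcroft Wellness 2,056.72; West Arts 5,547.58; Pioneer Housing 4,774.92; Garrison Youth 7,570.94; Upper Workforce 7,698.79; South Outreach 1,851.05.
Cap binds for Ashcroft Wellness ($1,000), West Arts ($2,300); balance $26,200 reallocated over remaining clients served 3,939.
Shares after redistribution: Pioneer Housing 5,713.58 → $5,700; Garrison Youth 9,059.25 → $9,100; Upper Workforce 9,212.24 → $9,200; South Outreach 2,214.93 → $2,200.

Ashcroft Wellness: $1,000; West Arts: $2,300; Pioneer Housing: $5,700; Garrison Youth: $9,100; Upper Workforce: $9,200; South Outreach: $2,200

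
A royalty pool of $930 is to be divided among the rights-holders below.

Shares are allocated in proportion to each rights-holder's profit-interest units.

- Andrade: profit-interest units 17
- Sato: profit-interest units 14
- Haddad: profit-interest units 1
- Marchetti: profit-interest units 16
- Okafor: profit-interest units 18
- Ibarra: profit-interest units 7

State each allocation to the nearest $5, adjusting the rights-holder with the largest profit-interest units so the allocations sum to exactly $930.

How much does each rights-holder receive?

Combined profit-interest units = 17 + 14 + 1 + 16 + 18 + 7 = 73.
Proportional shares: Andrade 216.58; Sato 178.36; Haddad 12.74; Marchetti 203.84; Okafor 229.32; Ibarra 89.18.
After rounding ($5): Andrade $215; Sato $180; Haddad $15; Marchetti $205; Okafor $230; Ibarra $90. Sum = $935.
Difference $930 − $935 = −$5 applied to largest profit-interest units (Okafor): Okafor becomes $225.

Andrade: $215 · Sato: $180 · Haddad: $15 · Marchetti: $205 · Okafor: $225 · Ibarra: $90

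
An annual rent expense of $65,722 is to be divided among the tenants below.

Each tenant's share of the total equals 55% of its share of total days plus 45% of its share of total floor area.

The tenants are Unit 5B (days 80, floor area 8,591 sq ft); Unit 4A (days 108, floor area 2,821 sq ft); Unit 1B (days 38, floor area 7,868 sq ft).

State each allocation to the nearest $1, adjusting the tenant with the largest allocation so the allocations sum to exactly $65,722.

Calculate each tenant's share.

Unit 5B: $25,974; Unit 4A: $21,601; Unit 1B: $18,147

Totals — days 226, floor area 19,280.
Composite weights (55% days + 45% floor area): Unit 5B 0.3952; Unit 4A 0.3287; Unit 1B 0.2761.
Unrounded shares: Unit 5B 25,973.75; Unit 4A 21,601.16; Unit 1B 18,147.09.
At nearest $1: Unit 5B $25,974; Unit 4A $21,601; Unit 1B $18,147. Sum = $65,722.
Rounded total matches; no reconciliation needed.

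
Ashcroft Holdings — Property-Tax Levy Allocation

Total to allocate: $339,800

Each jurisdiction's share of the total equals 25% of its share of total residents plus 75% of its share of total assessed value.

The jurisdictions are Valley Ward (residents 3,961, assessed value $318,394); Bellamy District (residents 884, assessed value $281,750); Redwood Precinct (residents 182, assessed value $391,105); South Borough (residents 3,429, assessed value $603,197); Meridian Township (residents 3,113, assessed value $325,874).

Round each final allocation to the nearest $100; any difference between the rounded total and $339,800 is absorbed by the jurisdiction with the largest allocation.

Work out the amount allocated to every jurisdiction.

Valley Ward: $71,300; Bellamy District: $43,900; Redwood Precinct: $53,200; South Borough: $105,300; Meridian Township: $66,100

Totals — residents 11,569, assessed value 1,920,320.
Blended shares (25% residents + 75% assessed value): Valley Ward 0.2099; Bellamy District 0.1291; Redwood Precinct 0.1567; South Borough 0.3097; Meridian Township 0.1945.
Unrounded shares: Valley Ward 71,340.01; Bellamy District 43,882.80; Redwood Precinct 53,240.83; South Borough 105,230.44; Meridian Township 66,105.92.
After rounding ($100): Valley Ward $71,300; Bellamy District $43,900; Redwood Precinct $53,200; South Borough $105,200; Meridian Township $66,100. Sum = $339,700.
Difference $339,800 − $339,700 = +$100 applied to largest allocation (South Borough): South Borough becomes $105,300.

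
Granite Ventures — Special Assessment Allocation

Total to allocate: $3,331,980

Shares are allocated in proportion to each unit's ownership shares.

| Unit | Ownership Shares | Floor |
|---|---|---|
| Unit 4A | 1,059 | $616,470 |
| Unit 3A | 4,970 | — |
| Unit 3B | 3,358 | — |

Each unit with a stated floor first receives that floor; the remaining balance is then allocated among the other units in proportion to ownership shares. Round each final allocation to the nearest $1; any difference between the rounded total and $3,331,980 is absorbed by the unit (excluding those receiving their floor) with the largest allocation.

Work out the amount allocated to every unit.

Unit 4A: $616,470 · Unit 3A: $1,620,567 · Unit 3B: $1,094,943

Fund the minimums — Unit 4A $616,470. Residual $2,715,510.
Residual split over remaining ownership shares 8,328: Unit 3A 1,620,567.33 → $1,620,567; Unit 3B 1,094,942.67 → $1,094,943.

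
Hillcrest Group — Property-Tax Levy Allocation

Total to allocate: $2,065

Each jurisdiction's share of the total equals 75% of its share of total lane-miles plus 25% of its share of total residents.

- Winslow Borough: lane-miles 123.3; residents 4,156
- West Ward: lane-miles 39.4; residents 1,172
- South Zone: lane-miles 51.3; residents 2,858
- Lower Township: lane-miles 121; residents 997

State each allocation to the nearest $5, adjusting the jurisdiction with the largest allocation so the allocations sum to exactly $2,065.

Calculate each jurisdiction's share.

Winslow Borough: $800 | West Ward: $250 | South Zone: $400 | Lower Township: $615

Totals — lane-miles 335, residents 9,183.
Composite weights (75% lane-miles + 25% residents): Winslow Borough 0.3892; West Ward 0.1201; South Zone 0.1927; Lower Township 0.2980.
Pro-rata amounts: Winslow Borough 803.67; West Ward 248.04; South Zone 397.84; Lower Township 615.45.
Rounded to nearest $5: Winslow Borough $805; West Ward $250; South Zone $400; Lower Township $615. Sum = $2,070.
Difference $2,065 − $2,070 = −$5 applied to largest allocation (Winslow Borough): Winslow Borough becomes $800.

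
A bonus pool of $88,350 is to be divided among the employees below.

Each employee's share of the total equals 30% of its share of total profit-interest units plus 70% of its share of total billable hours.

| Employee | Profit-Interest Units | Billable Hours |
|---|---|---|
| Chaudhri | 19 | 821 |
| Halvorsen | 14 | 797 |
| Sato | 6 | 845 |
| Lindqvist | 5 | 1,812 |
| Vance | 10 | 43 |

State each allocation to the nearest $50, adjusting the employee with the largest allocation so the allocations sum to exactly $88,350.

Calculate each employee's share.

Profit-interest units total 54; billable hours total 4,318.
Combined weights (30% profit-interest units + 70% billable hours): Chaudhri 0.2386; Halvorsen 0.2070; Sato 0.1703; Lindqvist 0.3215; Vance 0.0625.
Pro-rata amounts: Chaudhri 21,084.69; Halvorsen 18,286.78; Sato 15,047.60; Lindqvist 28,406.72; Vance 5,524.21.
After rounding ($50): Chaudhri $21,100; Halvorsen $18,300; Sato $15,050; Lindqvist $28,400; Vance $5,500. Sum = $88,350.
No rounding difference to absorb.

Chaudhri: $21,100 | Halvorsen: $18,300 | Sato: $15,050 | Lindqvist: $28,400 | Vance: $5,500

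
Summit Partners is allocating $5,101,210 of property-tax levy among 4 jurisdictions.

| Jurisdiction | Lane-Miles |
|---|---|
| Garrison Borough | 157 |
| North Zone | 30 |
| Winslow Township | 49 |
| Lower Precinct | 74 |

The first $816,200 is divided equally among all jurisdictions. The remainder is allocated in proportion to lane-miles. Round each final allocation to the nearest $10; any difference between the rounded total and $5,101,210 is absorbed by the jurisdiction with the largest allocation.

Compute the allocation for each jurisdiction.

$816,200 shared equally gives $204,050 per jurisdiction.
Remainder $4,285,010 by lane-miles (total 310): Garrison Borough 2,170,150.23 → $2,170,150; North Zone 414,678.39 → $414,680; Winslow Township 677,308.03 → $677,310; Lower Precinct 1,022,873.35 → $1,022,870.
Totals: Garrison Borough $204,050 + $2,170,150 = $2,374,200; North Zone $204,050 + $414,680 = $618,730; Winslow Township $204,050 + $677,310 = $881,360; Lower Precinct $204,050 + $1,022,870 = $1,226,920.

Garrison Borough: $2,374,200; North Zone: $618,730; Winslow Township: $881,360; Lower Precinct: $1,226,920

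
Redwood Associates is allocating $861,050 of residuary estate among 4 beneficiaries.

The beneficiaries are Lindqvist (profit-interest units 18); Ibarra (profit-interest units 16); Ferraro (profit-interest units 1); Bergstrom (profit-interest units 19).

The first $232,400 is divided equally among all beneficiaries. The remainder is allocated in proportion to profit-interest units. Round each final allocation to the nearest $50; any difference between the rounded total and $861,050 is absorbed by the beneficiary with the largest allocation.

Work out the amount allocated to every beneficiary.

$232,400 shared equally gives $58,100 per beneficiary.
Remainder $628,650 by profit-interest units (total 54): Lindqvist 209,550.00 → $209,550; Ibarra 186,266.67 → $186,250; Ferraro 11,641.67 → $11,650; Bergstrom 221,191.67 → $221,200.
Totals: Lindqvist $58,100 + $209,550 = $267,650; Ibarra $58,100 + $186,250 = $244,350; Ferraro $58,100 + $11,650 = $69,750; Bergstrom $58,100 + $221,200 = $279,300.

Lindqvist: $267,650 | Ibarra: $244,350 | Ferraro: $69,750 | Bergstrom: $279,300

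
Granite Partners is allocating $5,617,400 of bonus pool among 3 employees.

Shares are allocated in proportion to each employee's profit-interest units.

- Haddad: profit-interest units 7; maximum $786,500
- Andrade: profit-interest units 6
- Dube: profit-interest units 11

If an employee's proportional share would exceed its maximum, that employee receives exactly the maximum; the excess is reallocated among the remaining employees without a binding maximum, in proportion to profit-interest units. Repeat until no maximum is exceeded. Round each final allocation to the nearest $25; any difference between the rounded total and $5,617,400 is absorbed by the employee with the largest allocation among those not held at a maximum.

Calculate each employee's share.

Haddad: $786,500 | Andrade: $1,705,025 | Dube: $3,125,875

Profit-interest units total: 24.
Pro-rata shares before constraints: Haddad 1,638,408.33; Andrade 1,404,350.00; Dube 2,574,641.67.
Capped: Haddad ($786,500); remaining pool $4,830,900 reallocated over remaining profit-interest units 17.
Remaining shares: Andrade 1,705,023.53 → $1,705,025; Dube 3,125,876.47 → $3,125,875.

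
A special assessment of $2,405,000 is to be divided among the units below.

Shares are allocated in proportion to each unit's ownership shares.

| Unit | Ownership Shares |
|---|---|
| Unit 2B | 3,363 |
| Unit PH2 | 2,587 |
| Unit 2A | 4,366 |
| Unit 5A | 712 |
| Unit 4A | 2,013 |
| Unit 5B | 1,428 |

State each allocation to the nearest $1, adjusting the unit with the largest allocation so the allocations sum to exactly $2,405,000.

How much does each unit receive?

Unit 2B: $558,989 · Unit PH2: $430,004 · Unit 2A: $725,706 · Unit 5A: $118,347 · Unit 4A: $334,596 · Unit 5B: $237,358

Sum of ownership shares: 14,469.
Raw shares: Unit 2B 3,363/14,469 × $2,405,000 = 558,989.22; Unit PH2 2,587/14,469 × $2,405,000 = 430,004.49; Unit 2A 4,366/14,469 × $2,405,000 = 725,705.30; Unit 5A 712/14,469 × $2,405,000 = 118,346.81; Unit 4A 2,013/14,469 × $2,405,000 = 334,595.69; Unit 5B 1,428/14,469 × $2,405,000 = 237,358.49.
After rounding ($1): Unit 2B $558,989; Unit PH2 $430,004; Unit 2A $725,705; Unit 5A $118,347; Unit 4A $334,596; Unit 5B $237,358. Sum = $2,404,999.
Difference $2,405,000 − $2,404,999 = +$1 applied to largest allocation (Unit 2A): Unit 2A becomes $725,706.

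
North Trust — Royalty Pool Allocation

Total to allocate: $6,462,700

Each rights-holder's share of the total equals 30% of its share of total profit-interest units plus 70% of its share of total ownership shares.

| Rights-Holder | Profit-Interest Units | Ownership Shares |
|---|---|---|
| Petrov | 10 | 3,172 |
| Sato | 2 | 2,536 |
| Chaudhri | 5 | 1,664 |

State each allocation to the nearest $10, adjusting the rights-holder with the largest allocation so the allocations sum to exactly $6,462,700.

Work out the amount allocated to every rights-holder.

Petrov: $3,087,000; Sato: $1,784,330; Chaudhri: $1,591,370

Profit-interest units total 17; ownership shares total 7,372.
Combined weights (30% profit-interest units + 70% ownership shares): Petrov 0.4777; Sato 0.2761; Chaudhri 0.2462.
Unrounded shares: Petrov 3,087,001.03; Sato 1,784,333.09; Chaudhri 1,591,365.88.
At nearest $10: Petrov $3,087,000; Sato $1,784,330; Chaudhri $1,591,370. Sum = $6,462,700.
Sum already equals the total — no adjustment.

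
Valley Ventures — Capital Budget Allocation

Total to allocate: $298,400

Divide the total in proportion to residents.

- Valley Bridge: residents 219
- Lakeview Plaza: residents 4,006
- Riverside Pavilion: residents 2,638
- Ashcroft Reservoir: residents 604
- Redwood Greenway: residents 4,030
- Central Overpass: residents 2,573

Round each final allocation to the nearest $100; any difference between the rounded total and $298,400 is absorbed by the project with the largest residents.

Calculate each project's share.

Total residents = 219 + 4,006 + 2,638 + 604 + 4,030 + 2,573 = 14,070.
Proportional shares: Valley Bridge 4,644.61; Lakeview Plaza 84,960.23; Riverside Pavilion 55,947.35; Ashcroft Reservoir 12,809.78; Redwood Greenway 85,469.23; Central Overpass 54,568.81.
After rounding ($100): Valley Bridge $4,600; Lakeview Plaza $85,000; Riverside Pavilion $55,900; Ashcroft Reservoir $12,800; Redwood Greenway $85,500; Central Overpass $54,600. Sum = $298,400.
Sum already equals the total — no adjustment.

Valley Bridge: $4,600 | Lakeview Plaza: $85,000 | Riverside Pavilion: $55,900 | Ashcroft Reservoir: $12,800 | Redwood Greenway: $85,500 | Central Overpass: $54,600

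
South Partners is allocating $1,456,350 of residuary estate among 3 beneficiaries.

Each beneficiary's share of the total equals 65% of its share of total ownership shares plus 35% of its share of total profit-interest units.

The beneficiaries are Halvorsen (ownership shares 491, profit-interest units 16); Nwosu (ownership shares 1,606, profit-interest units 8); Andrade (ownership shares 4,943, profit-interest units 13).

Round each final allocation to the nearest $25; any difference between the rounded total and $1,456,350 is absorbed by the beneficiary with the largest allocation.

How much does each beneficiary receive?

Halvorsen: $286,450 · Nwosu: $326,150 · Andrade: $843,750

Ownership shares total 7,040; profit-interest units total 37.
Composite weights (65% ownership shares + 35% profit-interest units): Halvorsen 0.1967; Nwosu 0.2240; Andrade 0.5794.
Pro-rata amounts: Halvorsen 286,442.43; Nwosu 326,159.67; Andrade 843,747.90.
At nearest $25: Halvorsen $286,450; Nwosu $326,150; Andrade $843,750. Sum = $1,456,350.
No rounding difference to absorb.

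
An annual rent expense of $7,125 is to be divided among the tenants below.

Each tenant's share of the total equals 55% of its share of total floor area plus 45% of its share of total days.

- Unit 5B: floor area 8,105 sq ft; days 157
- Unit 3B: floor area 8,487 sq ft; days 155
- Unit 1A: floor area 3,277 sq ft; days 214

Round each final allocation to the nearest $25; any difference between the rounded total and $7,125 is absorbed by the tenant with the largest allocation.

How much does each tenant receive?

Unit 5B: $2,550 · Unit 3B: $2,625 · Unit 1A: $1,950

Floor area total 19,869; days total 526.
Combined weights (55% floor area + 45% days): Unit 5B 0.3587; Unit 3B 0.3675; Unit 1A 0.2738.
Unrounded shares: Unit 5B 2,555.54; Unit 3B 2,618.69; Unit 1A 1,950.76.
After rounding ($25): Unit 5B $2,550; Unit 3B $2,625; Unit 1A $1,950. Sum = $7,125.
Rounded total matches; no reconciliation needed.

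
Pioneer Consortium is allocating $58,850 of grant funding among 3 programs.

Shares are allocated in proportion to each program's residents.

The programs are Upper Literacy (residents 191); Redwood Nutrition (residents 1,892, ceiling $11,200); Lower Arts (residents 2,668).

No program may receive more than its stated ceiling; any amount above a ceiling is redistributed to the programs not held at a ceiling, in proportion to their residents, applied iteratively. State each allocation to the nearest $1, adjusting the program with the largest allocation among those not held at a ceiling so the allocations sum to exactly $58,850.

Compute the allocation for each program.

Upper Literacy: $3,183 · Redwood Nutrition: $11,200 · Lower Arts: $44,467

Total residents = 4,751.
Proportional shares (ignoring caps): Upper Literacy 2,365.89; Redwood Nutrition 23,435.95; Lower Arts 33,048.16.
Cap binds for Redwood Nutrition ($11,200); residual $47,650 reallocated over remaining residents 2,859.
Remaining shares: Upper Literacy 3,183.33 → $3,183; Lower Arts 44,466.67 → $44,467.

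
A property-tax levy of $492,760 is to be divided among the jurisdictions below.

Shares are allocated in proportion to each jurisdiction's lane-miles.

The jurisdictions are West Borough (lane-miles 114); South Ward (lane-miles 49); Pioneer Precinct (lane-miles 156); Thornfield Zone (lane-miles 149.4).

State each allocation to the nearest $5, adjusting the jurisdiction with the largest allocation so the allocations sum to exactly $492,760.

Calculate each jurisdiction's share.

Total lane-miles = 468.4.
Proportional shares: West Borough 114/468.4 × $492,760 = 119,928.78; South Ward 49/468.4 × $492,760 = 51,548.33; Pioneer Precinct 156/468.4 × $492,760 = 164,113.07; Thornfield Zone 149.4/468.4 × $492,760 = 157,169.82.
At nearest $5: West Borough $119,930; South Ward $51,550; Pioneer Precinct $164,115; Thornfield Zone $157,170. Sum = $492,765.
Difference $492,760 − $492,765 = −$5 applied to largest allocation (Pioneer Precinct): Pioneer Precinct becomes $164,110.

West Borough: $119,930 | South Ward: $51,550 | Pioneer Precinct: $164,110 | Thornfield Zone: $157,170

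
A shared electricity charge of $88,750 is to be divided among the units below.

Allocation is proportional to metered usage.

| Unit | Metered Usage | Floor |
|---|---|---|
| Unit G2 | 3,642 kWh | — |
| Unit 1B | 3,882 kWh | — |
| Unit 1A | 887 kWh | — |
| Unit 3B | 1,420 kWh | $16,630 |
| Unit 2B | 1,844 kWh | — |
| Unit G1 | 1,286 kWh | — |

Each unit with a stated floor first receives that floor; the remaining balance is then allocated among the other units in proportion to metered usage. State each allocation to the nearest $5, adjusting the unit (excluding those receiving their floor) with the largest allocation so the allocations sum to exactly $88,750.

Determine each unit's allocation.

Minimums first: Unit 3B $16,630. Residual $72,120.
Residual split over remaining metered usage 11,541: Unit G2 22,758.95 → $22,760; Unit 1B 24,258.72 → $24,260; Unit 1A 5,542.89 → $5,545; Unit 2B 11,523.20 → $11,525; Unit G1 8,036.25 → $8,035.
Rounding difference −$5 applied to Unit 1B → $24,255.

Unit G2: $22,760 · Unit 1B: $24,255 · Unit 1A: $5,545 · Unit 3B: $16,630 · Unit 2B: $11,525 · Unit G1: $8,035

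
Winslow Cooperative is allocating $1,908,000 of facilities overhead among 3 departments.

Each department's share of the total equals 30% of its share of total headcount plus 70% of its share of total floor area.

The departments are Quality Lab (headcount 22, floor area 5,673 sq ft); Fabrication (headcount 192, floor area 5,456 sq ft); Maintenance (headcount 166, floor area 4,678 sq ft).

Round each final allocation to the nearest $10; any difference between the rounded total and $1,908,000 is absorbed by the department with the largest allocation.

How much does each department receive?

Totals — headcount 380, floor area 15,807.
Combined weights (30% headcount + 70% floor area): Quality Lab 0.2686; Fabrication 0.3932; Maintenance 0.3382.
Raw shares: Quality Lab 512,474.61; Fabrication 750,213.05; Maintenance 645,312.34.
Rounded to nearest $10: Quality Lab $512,470; Fabrication $750,210; Maintenance $645,310. Sum = $1,907,990.
Difference $1,908,000 − $1,907,990 = +$10 applied to largest allocation (Fabrication): Fabrication becomes $750,220.

Quality Lab: $512,470 · Fabrication: $750,220 · Maintenance: $645,310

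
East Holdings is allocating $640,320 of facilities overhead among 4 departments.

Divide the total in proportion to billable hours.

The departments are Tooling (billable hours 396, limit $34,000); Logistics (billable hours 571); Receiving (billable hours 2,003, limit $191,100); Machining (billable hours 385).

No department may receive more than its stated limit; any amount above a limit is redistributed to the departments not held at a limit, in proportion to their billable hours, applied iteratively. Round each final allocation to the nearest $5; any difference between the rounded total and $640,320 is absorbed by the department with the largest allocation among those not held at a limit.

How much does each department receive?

Billable hours total: 3,355.
Proportional shares (ignoring caps): Tooling 75,578.75; Logistics 108,978.46; Receiving 382,283.45; Machining 73,479.34.
Capped: Tooling ($34,000), Receiving ($191,100); remaining pool $415,220 reallocated over remaining billable hours 956.
Redistributed shares: Logistics 248,002.74 → $248,005; Machining 167,217.26 → $167,215.

Tooling: $34,000 | Logistics: $248,005 | Receiving: $191,100 | Machining: $167,215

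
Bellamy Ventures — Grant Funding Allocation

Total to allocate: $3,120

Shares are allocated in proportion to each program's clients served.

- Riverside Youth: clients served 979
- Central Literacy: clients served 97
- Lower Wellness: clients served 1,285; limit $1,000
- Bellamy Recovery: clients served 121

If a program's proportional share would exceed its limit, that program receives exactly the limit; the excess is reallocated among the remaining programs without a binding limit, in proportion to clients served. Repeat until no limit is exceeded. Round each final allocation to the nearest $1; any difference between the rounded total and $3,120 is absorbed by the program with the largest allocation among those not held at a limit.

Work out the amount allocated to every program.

Total clients served = 2,482.
Pro-rata shares before constraints: Riverside Youth 1,230.65; Central Literacy 121.93; Lower Wellness 1,615.31; Bellamy Recovery 152.10.
Cap binds for Lower Wellness ($1,000); residual $2,120 reallocated over remaining clients served 1,197.
Shares after redistribution: Riverside Youth 1,733.90 → $1,734; Central Literacy 171.80 → $172; Bellamy Recovery 214.30 → $214.

Riverside Youth: $1,734; Central Literacy: $172; Lower Wellness: $1,000; Bellamy Recovery: $214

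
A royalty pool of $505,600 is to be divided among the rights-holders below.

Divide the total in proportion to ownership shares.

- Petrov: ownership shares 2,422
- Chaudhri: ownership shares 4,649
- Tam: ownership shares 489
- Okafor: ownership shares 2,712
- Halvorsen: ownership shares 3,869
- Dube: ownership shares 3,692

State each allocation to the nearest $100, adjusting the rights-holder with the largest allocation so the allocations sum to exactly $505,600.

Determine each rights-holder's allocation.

Sum of ownership shares: 17,833.
Raw shares: Petrov 2,422/17,833 × $505,600 = 68,668.38; Chaudhri 4,649/17,833 × $505,600 = 131,808.13; Tam 489/17,833 × $505,600 = 13,864.09; Okafor 2,712/17,833 × $505,600 = 76,890.44; Halvorsen 3,869/17,833 × $505,600 = 109,693.62; Dube 3,692/17,833 × $505,600 = 104,675.33.
After rounding ($100): Petrov $68,700; Chaudhri $131,800; Tam $13,900; Okafor $76,900; Halvorsen $109,700; Dube $104,700. Sum = $505,700.
Difference $505,600 − $505,700 = −$100 applied to largest allocation (Chaudhri): Chaudhri becomes $131,700.

Petrov: $68,700 · Chaudhri: $131,700 · Tam: $13,900 · Okafor: $76,900 · Halvorsen: $109,700 · Dube: $104,700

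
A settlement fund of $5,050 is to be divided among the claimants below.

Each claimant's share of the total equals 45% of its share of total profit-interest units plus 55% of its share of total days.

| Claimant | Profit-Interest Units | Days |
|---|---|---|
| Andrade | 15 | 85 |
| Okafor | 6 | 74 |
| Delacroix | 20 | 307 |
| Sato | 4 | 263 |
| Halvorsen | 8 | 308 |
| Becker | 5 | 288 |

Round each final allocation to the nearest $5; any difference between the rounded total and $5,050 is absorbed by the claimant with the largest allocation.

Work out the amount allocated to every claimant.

Totals — profit-interest units 58, days 1,325.
Combined weights (45% profit-interest units + 55% days): Andrade 0.1517; Okafor 0.0773; Delacroix 0.2826; Sato 0.1402; Halvorsen 0.1899; Becker 0.1583.
Unrounded shares: Andrade 765.89; Okafor 390.21; Delacroix 1,427.16; Sato 708.03; Halvorsen 959.09; Becker 799.62.
At nearest $5: Andrade $765; Okafor $390; Delacroix $1,425; Sato $710; Halvorsen $960; Becker $800. Sum = $5,050.
No rounding difference to absorb.

Andrade: $765 · Okafor: $390 · Delacroix: $1,425 · Sato: $710 · Halvorsen: $960 · Becker: $800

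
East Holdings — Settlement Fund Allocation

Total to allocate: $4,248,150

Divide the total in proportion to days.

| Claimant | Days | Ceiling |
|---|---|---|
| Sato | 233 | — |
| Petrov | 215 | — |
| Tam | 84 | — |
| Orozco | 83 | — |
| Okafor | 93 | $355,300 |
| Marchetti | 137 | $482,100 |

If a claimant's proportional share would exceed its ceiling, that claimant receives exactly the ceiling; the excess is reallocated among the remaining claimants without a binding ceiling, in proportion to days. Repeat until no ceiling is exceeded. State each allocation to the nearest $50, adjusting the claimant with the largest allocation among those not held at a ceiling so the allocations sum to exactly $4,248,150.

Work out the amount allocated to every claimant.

Sato: $1,292,200 · Petrov: $1,192,400 · Tam: $465,850 · Orozco: $460,300 · Okafor: $355,300 · Marchetti: $482,100

Days total: 845.
Pro-rata shares before constraints: Sato 1,171,383.37; Petrov 1,080,890.24; Tam 422,301.30; Orozco 417,273.91; Okafor 467,547.87; Marchetti 688,753.31.
Held at cap: Okafor ($355,300), Marchetti ($482,100); remaining pool $3,410,750 reallocated over remaining days 615.
Remaining shares: Sato 1,292,202.85 → $1,292,200; Petrov 1,192,376.02 → $1,192,400; Tam 465,858.54 → $465,850; Orozco 460,312.60 → $460,300.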